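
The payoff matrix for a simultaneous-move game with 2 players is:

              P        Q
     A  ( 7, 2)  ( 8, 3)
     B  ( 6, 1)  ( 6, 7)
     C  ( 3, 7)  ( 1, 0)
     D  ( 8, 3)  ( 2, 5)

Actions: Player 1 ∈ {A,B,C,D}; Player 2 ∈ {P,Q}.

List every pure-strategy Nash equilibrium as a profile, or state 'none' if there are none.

(A,P): not NE [P1→D gives 8>7; P2→Q gives 3>2]
(A,Q): NE
(B,P): not NE [P1→D gives 8>6; P2→Q gives 7>1]
(B,Q): not NE [P1→A gives 8>6]
(C,P): not NE [P1→D gives 8>3]
(C,Q): not NE [P1→A gives 8>1; P2→P gives 7>0]
(D,P): not NE [P2→Q gives 5>3]
(D,Q): not NE [P1→A gives 8>2]

NE set: (A,Q)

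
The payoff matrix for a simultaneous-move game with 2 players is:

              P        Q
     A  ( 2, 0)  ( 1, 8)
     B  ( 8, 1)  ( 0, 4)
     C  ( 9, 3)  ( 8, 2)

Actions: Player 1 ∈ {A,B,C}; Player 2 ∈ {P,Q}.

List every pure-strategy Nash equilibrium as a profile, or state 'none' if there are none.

NE set: (C,P)

(A,P): not NE [P1→C gives 9>2; P2→Q gives 8>0]
(A,Q): not NE [P1→C gives 8>1]
(B,P): not NE [P1→C gives 9>8; P2→Q gives 4>1]
(B,Q): not NE [P1→C gives 8>0]
(C,P): NE
(C,Q): not NE [P2→P gives 3>2]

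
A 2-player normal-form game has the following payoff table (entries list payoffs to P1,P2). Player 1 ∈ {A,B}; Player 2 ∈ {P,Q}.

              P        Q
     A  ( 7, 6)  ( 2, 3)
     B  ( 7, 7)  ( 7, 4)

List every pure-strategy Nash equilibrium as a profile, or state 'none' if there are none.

PSNE = {(A,P), (B,P)}

(A,P): NE
(A,Q): not NE [P1→B gives 7>2; P2→P gives 6>3]
(B,P): NE
(B,Q): not NE [P2→P gives 7>4]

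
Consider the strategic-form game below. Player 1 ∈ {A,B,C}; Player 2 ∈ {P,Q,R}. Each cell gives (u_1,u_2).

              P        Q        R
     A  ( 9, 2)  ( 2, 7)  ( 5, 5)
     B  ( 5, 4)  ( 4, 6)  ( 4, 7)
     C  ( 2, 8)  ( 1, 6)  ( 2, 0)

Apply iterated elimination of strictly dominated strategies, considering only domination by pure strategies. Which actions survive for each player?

P1 drop C (A beats it: P:9>2 Q:2>1 R:5>2)
P2 drop P (Q beats it: A:7>2 B:6>4)
P1→{A,B} P2→{Q,R}

Remaining: P1:{A,B} P2:{Q,R}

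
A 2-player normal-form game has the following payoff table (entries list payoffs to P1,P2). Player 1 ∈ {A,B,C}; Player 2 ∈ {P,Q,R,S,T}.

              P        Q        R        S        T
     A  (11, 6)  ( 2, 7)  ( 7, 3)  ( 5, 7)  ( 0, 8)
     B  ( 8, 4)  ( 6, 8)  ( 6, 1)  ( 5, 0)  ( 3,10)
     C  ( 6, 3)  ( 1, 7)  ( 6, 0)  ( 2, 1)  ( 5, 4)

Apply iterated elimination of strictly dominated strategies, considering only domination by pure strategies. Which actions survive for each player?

P2 drop P (Q beats it: A:7>6 B:8>4 C:7>3)
P2 drop R (Q beats it: A:7>3 B:8>1 C:7>0)
P2 drop S (T beats it: A:8>7 B:10>0 C:4>1)
P1 drop A (B beats it: Q:6>2 T:3>0)
P1→{B,C} P2→{Q,T}

IESDS → P1:{B,C} P2:{Q,T}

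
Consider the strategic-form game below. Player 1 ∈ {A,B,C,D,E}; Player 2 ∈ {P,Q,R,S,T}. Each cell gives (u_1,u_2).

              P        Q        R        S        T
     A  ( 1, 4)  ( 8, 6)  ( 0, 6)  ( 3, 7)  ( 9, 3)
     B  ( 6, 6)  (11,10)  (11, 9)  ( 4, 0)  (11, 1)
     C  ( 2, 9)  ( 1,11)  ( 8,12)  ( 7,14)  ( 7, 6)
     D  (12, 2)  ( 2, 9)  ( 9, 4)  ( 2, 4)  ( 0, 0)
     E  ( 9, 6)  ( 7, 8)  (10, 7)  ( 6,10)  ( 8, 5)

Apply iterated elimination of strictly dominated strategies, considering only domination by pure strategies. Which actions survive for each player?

Survivors P1:{B,C,E} P2:{Q,R,S}

P1 drop A (B beats it: P:6>1 Q:11>8 R:11>0 S:4>3 T:11>9)
P2 drop P (Q beats it: B:10>6 C:11>9 D:9>2 E:8>6)
P1 drop D (B beats it: Q:11>2 R:11>9 S:4>2 T:11>0)
P2 drop T (Q beats it: B:10>1 C:11>6 E:8>5)
P1→{B,C,E} P2→{Q,R,S}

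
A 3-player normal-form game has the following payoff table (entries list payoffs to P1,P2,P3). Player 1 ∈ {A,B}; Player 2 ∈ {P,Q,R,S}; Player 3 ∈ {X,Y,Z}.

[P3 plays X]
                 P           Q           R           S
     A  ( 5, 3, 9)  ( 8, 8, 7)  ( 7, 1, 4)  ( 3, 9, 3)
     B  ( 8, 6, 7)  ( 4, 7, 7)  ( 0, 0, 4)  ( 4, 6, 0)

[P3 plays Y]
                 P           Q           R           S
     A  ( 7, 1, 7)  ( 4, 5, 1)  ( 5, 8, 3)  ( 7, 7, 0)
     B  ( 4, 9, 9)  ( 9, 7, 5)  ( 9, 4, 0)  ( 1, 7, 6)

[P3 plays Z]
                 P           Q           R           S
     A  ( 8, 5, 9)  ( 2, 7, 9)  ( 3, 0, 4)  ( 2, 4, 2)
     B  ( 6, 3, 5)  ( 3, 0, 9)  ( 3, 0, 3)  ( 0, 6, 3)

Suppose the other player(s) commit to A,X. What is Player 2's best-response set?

u_2(P vs A,X) = 3
u_2(Q vs A,X) = 8
u_2(R vs A,X) = 1
u_2(S vs A,X) = 9
max payoff 9 at {S}

argmax u_2 = {S}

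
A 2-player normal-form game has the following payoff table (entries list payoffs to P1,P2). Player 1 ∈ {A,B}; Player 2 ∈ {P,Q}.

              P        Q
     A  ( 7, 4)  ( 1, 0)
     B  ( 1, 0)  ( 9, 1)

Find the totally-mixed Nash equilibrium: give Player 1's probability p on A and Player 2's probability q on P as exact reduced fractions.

P1 mixes 1/5 on A; P2 mixes 4/7 on P

P1 indiff ⇒ q·7+(1-q)·1 = q·1+(1-q)·9 ⇒ q(6) = (1-q)(8) ⇒ q = 4/7
P2 indiff ⇒ p·4+(1-p)·0 = p·0+(1-p)·1 ⇒ p(4) = (1-p)(1) ⇒ p = 1/5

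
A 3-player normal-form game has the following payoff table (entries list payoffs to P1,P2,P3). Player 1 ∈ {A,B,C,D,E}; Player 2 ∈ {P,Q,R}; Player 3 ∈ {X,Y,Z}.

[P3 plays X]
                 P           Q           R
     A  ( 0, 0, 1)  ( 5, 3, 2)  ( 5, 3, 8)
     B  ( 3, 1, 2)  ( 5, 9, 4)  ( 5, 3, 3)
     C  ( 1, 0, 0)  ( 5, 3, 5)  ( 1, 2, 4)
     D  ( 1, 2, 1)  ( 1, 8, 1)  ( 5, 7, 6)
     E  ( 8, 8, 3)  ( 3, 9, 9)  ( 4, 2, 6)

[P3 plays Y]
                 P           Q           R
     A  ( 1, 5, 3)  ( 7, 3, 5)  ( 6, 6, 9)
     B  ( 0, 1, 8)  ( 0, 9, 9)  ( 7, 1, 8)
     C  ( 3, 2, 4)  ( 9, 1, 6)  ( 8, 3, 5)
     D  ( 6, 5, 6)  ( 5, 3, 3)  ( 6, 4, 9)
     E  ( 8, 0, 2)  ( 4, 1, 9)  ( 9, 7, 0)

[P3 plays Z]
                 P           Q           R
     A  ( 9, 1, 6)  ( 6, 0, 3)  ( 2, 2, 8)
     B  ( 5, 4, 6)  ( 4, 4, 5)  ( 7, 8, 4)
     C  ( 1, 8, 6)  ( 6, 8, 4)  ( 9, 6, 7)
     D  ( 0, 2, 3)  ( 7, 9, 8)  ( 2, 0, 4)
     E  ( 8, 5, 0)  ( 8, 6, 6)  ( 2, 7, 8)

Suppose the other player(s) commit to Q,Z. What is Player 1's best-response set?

argmax u_1 = {E}

u_1(A vs Q,Z) = 6
u_1(B vs Q,Z) = 4
u_1(C vs Q,Z) = 6
u_1(D vs Q,Z) = 7
u_1(E vs Q,Z) = 8
max payoff 8 at {E}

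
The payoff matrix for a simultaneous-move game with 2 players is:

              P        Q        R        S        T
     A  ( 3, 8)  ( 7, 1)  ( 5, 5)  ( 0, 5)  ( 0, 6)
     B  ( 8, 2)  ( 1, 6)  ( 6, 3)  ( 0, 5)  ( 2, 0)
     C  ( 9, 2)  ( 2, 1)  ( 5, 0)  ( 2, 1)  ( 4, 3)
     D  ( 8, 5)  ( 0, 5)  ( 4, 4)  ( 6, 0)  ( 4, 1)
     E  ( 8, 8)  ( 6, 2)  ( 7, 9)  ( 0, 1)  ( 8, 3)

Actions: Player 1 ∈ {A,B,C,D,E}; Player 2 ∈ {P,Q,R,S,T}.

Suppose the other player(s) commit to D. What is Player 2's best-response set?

u_2(P vs D) = 5
u_2(Q vs D) = 5
u_2(R vs D) = 4
u_2(S vs D) = 0
u_2(T vs D) = 1
max payoff 5 at {P,Q}

argmax u_2 = {P,Q}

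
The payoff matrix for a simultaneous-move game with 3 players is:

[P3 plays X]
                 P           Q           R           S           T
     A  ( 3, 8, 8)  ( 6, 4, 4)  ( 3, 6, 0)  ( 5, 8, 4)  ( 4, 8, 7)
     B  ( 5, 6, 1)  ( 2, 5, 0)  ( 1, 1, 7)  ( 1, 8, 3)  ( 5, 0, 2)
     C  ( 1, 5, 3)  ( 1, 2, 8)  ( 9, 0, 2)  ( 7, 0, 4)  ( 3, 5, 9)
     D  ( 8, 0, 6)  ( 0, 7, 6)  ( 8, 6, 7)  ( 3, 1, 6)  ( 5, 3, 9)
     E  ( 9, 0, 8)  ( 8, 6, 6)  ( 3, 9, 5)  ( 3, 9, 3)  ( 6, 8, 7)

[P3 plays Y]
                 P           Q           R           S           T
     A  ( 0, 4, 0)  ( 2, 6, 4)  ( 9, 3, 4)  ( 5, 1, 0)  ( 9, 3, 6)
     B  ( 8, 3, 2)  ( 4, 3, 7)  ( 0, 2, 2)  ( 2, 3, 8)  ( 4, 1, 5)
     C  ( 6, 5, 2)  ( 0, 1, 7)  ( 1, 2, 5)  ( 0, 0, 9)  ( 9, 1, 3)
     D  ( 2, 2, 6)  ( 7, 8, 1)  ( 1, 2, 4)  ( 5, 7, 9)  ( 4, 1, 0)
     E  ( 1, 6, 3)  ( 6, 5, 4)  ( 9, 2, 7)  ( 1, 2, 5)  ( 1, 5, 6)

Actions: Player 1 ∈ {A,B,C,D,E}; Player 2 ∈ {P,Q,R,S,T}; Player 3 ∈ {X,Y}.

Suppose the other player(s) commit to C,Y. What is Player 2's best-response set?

P2 best: {P}

u_2(P vs C,Y) = 5
u_2(Q vs C,Y) = 1
u_2(R vs C,Y) = 2
u_2(S vs C,Y) = 0
u_2(T vs C,Y) = 1
max payoff 5 at {P}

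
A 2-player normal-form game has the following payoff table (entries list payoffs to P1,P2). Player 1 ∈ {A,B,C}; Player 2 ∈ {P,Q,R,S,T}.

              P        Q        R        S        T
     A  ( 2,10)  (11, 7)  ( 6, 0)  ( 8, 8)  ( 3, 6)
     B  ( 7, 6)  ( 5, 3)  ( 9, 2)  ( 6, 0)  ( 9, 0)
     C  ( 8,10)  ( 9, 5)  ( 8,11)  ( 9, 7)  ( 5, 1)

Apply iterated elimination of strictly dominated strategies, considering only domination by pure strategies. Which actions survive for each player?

P2 drop Q (P beats it: A:10>7 B:6>3 C:10>5)
P1 drop A (C beats it: P:8>2 R:8>6 S:9>8 T:5>3)
P2 drop S (P beats it: B:6>0 C:10>7)
P2 drop T (P beats it: B:6>0 C:10>1)
P1→{B,C} P2→{P,R}

Survivors P1:{B,C} P2:{P,R}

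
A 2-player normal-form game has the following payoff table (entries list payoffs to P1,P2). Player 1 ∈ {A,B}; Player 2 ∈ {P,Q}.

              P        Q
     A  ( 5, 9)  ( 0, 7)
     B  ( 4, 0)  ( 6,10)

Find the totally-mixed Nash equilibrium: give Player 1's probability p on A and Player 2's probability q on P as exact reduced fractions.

P1 mixes 5/6 on A; P2 mixes 6/7 on P

P1 indiff ⇒ q·5+(1-q)·0 = q·4+(1-q)·6 ⇒ q(1) = (1-q)(6) ⇒ q = 6/7
P2 indiff ⇒ p·9+(1-p)·0 = p·7+(1-p)·10 ⇒ p(2) = (1-p)(10) ⇒ p = 5/6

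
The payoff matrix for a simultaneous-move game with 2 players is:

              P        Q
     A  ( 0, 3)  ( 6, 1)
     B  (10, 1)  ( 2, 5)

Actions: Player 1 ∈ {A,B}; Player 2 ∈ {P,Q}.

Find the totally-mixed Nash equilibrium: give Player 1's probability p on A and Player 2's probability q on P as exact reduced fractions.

p=2/3, q=2/7

P1 indiff ⇒ q·0+(1-q)·6 = q·10+(1-q)·2 ⇒ q(-10) = (1-q)(-4) ⇒ q = 2/7
P2 indiff ⇒ p·3+(1-p)·1 = p·1+(1-p)·5 ⇒ p(2) = (1-p)(4) ⇒ p = 2/3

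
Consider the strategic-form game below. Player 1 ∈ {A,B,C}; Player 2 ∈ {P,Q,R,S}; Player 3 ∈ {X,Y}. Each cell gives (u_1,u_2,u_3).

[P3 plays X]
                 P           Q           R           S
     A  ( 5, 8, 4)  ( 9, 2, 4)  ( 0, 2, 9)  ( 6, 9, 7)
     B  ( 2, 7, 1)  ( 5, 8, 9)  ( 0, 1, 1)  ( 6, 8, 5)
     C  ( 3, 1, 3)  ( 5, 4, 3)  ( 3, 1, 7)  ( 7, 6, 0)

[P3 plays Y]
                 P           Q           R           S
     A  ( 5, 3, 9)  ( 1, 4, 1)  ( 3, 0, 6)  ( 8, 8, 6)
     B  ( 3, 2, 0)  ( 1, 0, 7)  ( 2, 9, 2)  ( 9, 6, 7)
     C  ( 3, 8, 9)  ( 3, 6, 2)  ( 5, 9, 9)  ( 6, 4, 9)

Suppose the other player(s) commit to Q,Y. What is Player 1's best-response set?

argmax u_1 = {C}

u_1(A vs Q,Y) = 1
u_1(B vs Q,Y) = 1
u_1(C vs Q,Y) = 3
max payoff 3 at {C}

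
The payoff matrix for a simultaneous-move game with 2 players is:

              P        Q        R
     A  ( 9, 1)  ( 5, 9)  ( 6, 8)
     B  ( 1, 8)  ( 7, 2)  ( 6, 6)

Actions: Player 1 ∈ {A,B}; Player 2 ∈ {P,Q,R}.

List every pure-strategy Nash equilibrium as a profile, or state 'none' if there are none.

(A,P): not NE [P2→Q gives 9>1]
(A,Q): not NE [P1→B gives 7>5]
(A,R): not NE [P2→Q gives 9>8]
(B,P): not NE [P1→A gives 9>1]
(B,Q): not NE [P2→P gives 8>2]
(B,R): not NE [P2→P gives 8>6]

No pure NE.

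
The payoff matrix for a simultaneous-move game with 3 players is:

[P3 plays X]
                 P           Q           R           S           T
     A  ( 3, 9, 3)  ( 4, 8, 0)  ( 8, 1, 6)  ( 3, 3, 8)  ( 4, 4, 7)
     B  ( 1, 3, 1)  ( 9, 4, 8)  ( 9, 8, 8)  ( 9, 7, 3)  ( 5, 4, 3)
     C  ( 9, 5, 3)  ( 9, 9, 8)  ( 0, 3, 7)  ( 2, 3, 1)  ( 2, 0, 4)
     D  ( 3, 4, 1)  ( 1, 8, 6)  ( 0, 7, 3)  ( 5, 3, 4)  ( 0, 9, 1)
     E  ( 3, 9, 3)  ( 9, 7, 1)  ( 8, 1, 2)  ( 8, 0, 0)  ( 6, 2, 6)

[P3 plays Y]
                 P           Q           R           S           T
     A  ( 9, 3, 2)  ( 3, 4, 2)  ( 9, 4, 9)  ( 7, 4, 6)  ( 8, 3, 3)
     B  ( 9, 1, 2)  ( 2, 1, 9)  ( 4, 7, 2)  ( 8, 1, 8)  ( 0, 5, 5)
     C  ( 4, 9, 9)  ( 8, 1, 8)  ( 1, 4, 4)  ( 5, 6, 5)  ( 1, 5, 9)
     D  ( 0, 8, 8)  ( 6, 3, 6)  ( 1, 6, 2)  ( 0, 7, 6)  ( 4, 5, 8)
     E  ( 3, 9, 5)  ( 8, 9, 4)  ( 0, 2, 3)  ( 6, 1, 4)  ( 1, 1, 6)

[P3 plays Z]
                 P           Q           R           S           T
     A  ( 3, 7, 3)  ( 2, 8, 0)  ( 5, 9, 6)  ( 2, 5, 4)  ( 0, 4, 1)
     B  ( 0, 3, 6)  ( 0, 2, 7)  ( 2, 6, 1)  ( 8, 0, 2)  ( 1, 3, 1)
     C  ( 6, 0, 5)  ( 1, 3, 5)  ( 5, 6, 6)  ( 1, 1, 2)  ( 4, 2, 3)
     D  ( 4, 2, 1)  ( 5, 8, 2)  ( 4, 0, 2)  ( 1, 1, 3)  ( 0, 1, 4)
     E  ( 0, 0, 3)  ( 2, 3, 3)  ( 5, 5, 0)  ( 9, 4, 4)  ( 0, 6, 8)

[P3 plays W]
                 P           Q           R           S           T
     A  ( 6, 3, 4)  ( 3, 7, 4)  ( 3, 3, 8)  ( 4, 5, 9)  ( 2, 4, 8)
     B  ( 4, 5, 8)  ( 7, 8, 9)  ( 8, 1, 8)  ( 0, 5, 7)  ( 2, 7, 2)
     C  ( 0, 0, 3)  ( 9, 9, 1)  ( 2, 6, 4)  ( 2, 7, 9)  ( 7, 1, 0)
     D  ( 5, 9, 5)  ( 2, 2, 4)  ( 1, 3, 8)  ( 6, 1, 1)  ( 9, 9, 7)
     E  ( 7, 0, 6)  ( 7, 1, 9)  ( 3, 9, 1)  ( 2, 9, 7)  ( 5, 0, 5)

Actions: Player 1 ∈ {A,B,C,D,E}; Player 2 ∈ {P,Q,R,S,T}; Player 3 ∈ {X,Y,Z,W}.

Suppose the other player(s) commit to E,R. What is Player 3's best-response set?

argmax u_3 = {Y}

u_3(X vs E,R) = 2
u_3(Y vs E,R) = 3
u_3(Z vs E,R) = 0
u_3(W vs E,R) = 1
max payoff 3 at {Y}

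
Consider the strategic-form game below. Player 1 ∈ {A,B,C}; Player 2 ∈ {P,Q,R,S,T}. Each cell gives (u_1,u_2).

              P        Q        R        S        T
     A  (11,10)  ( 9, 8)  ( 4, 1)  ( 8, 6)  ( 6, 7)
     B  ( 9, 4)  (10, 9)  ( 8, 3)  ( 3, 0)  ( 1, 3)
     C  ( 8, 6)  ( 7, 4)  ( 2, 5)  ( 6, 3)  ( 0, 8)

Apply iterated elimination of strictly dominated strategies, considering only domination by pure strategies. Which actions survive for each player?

P1 drop C (A beats it: P:11>8 Q:9>7 R:4>2 S:8>6 T:6>0)
P2 drop R (P beats it: A:10>1 B:4>3)
P2 drop S (P beats it: A:10>6 B:4>0)
P2 drop T (P beats it: A:10>7 B:4>3)
P1→{A,B} P2→{P,Q}

Survivors P1:{A,B} P2:{P,Q}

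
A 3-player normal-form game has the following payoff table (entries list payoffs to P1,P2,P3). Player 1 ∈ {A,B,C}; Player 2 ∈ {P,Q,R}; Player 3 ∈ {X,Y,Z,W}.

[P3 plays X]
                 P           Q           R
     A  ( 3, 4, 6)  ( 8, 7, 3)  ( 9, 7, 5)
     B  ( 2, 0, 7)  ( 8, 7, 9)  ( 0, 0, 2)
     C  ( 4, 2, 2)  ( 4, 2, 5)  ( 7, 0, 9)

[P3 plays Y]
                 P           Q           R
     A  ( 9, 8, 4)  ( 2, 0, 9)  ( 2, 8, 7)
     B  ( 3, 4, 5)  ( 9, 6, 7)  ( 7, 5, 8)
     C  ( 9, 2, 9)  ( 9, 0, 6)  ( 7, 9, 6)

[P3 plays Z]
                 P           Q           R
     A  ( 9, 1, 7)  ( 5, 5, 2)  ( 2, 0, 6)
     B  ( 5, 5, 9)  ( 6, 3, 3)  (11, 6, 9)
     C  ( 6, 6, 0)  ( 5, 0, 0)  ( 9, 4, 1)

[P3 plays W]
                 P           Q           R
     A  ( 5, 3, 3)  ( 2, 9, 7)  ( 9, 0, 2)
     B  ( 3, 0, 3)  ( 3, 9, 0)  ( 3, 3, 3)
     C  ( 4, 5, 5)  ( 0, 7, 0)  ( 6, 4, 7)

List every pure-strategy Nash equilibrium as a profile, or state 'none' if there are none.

NE set: (B,Q,X), (B,R,Z)

(A,P,X): not NE [P1→C gives 4>3; P2→R gives 7>4; P3→Z gives 7>6]
(A,P,Y): not NE [P3→Z gives 7>4]
(A,P,Z): not NE [P2→Q gives 5>1]
(A,P,W): not NE [P2→Q gives 9>3; P3→Z gives 7>3]
(A,Q,X): not NE [P3→Y gives 9>3]
(A,Q,Y): not NE [P1→C gives 9>2; P2→R gives 8>0]
(A,Q,Z): not NE [P1→B gives 6>5; P3→Y gives 9>2]
(A,Q,W): not NE [P1→B gives 3>2; P3→Y gives 9>7]
(A,R,X): not NE [P3→Y gives 7>5]
(A,R,Y): not NE [P1→C gives 7>2]
(A,R,Z): not NE [P1→B gives 11>2; P2→Q gives 5>0; P3→Y gives 7>6]
(A,R,W): not NE [P2→Q gives 9>0; P3→Y gives 7>2]
(B,P,X): not NE [P1→C gives 4>2; P2→Q gives 7>0; P3→Z gives 9>7]
(B,P,Y): not NE [P1→C gives 9>3; P2→Q gives 6>4; P3→Z gives 9>5]
(B,P,Z): not NE [P1→A gives 9>5; P2→R gives 6>5]
(B,P,W): not NE [P1→A gives 5>3; P2→Q gives 9>0; P3→Z gives 9>3]
(B,Q,X): NE
(B,Q,Y): not NE [P3→X gives 9>7]
(B,Q,Z): not NE [P2→R gives 6>3; P3→X gives 9>3]
(B,Q,W): not NE [P3→X gives 9>0]
(B,R,X): not NE [P1→A gives 9>0; P2→Q gives 7>0; P3→Z gives 9>2]
(B,R,Y): not NE [P2→Q gives 6>5; P3→Z gives 9>8]
(B,R,Z): NE
(B,R,W): not NE [P1→A gives 9>3; P2→Q gives 9>3; P3→Z gives 9>3]
(C,P,X): not NE [P3→Y gives 9>2]
(C,P,Y): not NE [P2→R gives 9>2]
(C,P,Z): not NE [P1→A gives 9>6; P3→Y gives 9>0]
(C,P,W): not NE [P1→A gives 5>4; P2→Q gives 7>5; P3→Y gives 9>5]
(C,Q,X): not NE [P1→B gives 8>4; P3→Y gives 6>5]
(C,Q,Y): not NE [P2→R gives 9>0]
(C,Q,Z): not NE [P1→B gives 6>5; P2→P gives 6>0; P3→Y gives 6>0]
(C,Q,W): not NE [P1→B gives 3>0; P3→Y gives 6>0]
(C,R,X): not NE [P1→A gives 9>7; P2→Q gives 2>0]
(C,R,Y): not NE [P3→X gives 9>6]
(C,R,Z): not NE [P1→B gives 11>9; P2→P gives 6>4; P3→X gives 9>1]
(C,R,W): not NE [P1→A gives 9>6; P2→Q gives 7>4; P3→X gives 9>7]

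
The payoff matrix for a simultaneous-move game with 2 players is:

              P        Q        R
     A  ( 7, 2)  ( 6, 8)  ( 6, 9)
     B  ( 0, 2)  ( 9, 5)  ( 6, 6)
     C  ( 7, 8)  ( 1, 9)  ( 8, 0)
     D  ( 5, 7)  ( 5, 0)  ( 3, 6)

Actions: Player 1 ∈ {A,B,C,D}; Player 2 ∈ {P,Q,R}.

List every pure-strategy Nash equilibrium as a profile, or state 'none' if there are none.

(A,P): not NE [P2→R gives 9>2]
(A,Q): not NE [P1→B gives 9>6; P2→R gives 9>8]
(A,R): not NE [P1→C gives 8>6]
(B,P): not NE [P1→C gives 7>0; P2→R gives 6>2]
(B,Q): not NE [P2→R gives 6>5]
(B,R): not NE [P1→C gives 8>6]
(C,P): not NE [P2→Q gives 9>8]
(C,Q): not NE [P1→B gives 9>1]
(C,R): not NE [P2→Q gives 9>0]
(D,P): not NE [P1→C gives 7>5]
(D,Q): not NE [P1→B gives 9>5; P2→P gives 7>0]
(D,R): not NE [P1→C gives 8>3; P2→P gives 7>6]

No pure NE.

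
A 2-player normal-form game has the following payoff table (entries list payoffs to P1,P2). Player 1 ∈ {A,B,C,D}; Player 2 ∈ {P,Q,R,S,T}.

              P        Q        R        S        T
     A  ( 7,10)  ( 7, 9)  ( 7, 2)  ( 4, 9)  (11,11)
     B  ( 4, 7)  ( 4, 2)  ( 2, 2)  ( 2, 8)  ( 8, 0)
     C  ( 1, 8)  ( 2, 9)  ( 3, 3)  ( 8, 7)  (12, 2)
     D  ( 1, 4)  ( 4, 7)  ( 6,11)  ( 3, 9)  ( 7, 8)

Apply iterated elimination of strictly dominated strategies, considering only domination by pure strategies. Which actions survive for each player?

Survivors P1:{A,C} P2:{P,Q,T}

P1 drop B (A beats it: P:7>4 Q:7>4 R:7>2 S:4>2 T:11>8)
P1 drop D (A beats it: P:7>1 Q:7>4 R:7>6 S:4>3 T:11>7)
P2 drop R (P beats it: A:10>2 C:8>3)
P2 drop S (P beats it: A:10>9 C:8>7)
P1→{A,C} P2→{P,Q,T}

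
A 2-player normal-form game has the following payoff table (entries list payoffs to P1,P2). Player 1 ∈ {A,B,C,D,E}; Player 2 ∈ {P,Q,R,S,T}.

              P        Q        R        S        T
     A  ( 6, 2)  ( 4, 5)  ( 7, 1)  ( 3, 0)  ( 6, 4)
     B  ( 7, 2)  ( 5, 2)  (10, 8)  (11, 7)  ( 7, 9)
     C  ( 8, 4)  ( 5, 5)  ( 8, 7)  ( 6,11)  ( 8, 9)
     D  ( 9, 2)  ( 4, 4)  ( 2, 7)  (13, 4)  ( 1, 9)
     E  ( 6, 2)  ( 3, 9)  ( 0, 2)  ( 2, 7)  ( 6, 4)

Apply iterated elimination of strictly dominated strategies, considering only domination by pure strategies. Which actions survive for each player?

Remaining: P1:{B,C,D} P2:{S,T}

P1 drop A (B beats it: P:7>6 Q:5>4 R:10>7 S:11>3 T:7>6)
P1 drop E (B beats it: P:7>6 Q:5>3 R:10>0 S:11>2 T:7>6)
P2 drop P (R beats it: B:8>2 C:7>4 D:7>2)
P2 drop Q (R beats it: B:8>2 C:7>5 D:7>4)
P2 drop R (T beats it: B:9>8 C:9>7 D:9>7)
P1→{B,C,D} P2→{S,T}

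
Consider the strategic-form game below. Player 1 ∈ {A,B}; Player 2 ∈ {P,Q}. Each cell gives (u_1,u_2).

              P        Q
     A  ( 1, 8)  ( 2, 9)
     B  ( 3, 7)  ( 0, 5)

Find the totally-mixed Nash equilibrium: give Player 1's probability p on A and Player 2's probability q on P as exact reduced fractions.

P1 indiff ⇒ q·1+(1-q)·2 = q·3+(1-q)·0 ⇒ q(-2) = (1-q)(-2) ⇒ q = 1/2
P2 indiff ⇒ p·8+(1-p)·7 = p·9+(1-p)·5 ⇒ p(-1) = (1-p)(-2) ⇒ p = 2/3

p=2/3, q=1/2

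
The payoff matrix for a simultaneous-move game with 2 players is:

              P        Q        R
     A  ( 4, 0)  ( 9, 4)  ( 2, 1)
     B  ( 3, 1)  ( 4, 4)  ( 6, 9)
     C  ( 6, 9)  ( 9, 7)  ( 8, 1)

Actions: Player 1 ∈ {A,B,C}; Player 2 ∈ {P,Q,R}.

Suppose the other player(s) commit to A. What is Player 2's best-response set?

u_2(P vs A) = 0
u_2(Q vs A) = 4
u_2(R vs A) = 1
max payoff 4 at {Q}

P2 best: {Q}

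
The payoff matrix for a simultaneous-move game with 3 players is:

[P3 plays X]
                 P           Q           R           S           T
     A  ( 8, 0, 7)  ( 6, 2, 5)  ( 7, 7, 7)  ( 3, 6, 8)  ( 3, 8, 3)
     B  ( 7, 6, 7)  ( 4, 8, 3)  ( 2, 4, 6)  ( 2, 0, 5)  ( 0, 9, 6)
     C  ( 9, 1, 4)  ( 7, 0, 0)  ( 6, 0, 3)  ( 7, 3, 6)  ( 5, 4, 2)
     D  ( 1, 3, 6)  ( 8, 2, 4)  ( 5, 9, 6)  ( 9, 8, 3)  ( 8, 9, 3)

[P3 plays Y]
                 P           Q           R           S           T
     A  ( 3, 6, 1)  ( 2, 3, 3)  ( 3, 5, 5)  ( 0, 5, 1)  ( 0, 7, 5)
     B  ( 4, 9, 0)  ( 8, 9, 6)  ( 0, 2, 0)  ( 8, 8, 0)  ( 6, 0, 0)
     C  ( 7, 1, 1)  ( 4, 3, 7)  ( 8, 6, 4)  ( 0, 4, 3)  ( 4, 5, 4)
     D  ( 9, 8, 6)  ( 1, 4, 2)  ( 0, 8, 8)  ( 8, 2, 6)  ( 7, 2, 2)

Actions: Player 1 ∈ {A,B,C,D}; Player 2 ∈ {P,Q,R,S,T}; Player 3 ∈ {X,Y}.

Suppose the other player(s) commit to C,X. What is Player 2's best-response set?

P2 best: {T}

u_2(P vs C,X) = 1
u_2(Q vs C,X) = 0
u_2(R vs C,X) = 0
u_2(S vs C,X) = 3
u_2(T vs C,X) = 4
max payoff 4 at {T}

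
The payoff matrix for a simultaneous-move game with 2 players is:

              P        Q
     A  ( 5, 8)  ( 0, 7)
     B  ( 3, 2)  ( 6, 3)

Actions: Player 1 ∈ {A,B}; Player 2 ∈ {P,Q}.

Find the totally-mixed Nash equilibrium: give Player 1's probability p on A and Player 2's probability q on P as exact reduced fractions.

p=1/2, q=3/4

P1 indiff ⇒ q·5+(1-q)·0 = q·3+(1-q)·6 ⇒ q(2) = (1-q)(6) ⇒ q = 3/4
P2 indiff ⇒ p·8+(1-p)·2 = p·7+(1-p)·3 ⇒ p(1) = (1-p)(1) ⇒ p = 1/2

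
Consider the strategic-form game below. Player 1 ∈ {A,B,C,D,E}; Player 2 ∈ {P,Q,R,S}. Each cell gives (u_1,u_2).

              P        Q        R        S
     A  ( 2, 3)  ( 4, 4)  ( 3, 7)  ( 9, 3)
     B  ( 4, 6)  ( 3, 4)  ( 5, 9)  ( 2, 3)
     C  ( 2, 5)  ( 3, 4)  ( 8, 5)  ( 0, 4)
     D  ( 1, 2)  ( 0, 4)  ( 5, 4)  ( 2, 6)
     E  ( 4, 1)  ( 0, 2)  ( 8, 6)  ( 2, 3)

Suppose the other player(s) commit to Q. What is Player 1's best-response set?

u_1(A vs Q) = 4
u_1(B vs Q) = 3
u_1(C vs Q) = 3
u_1(D vs Q) = 0
u_1(E vs Q) = 0
max payoff 4 at {A}

BR_1 = {A}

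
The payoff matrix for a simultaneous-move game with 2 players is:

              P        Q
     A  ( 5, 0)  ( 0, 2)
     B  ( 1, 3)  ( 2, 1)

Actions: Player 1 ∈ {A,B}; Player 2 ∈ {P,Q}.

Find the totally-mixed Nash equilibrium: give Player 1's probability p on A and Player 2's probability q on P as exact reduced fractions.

(p,q) = (1/2, 1/3)

P1 indiff ⇒ q·5+(1-q)·0 = q·1+(1-q)·2 ⇒ q(4) = (1-q)(2) ⇒ q = 1/3
P2 indiff ⇒ p·0+(1-p)·3 = p·2+(1-p)·1 ⇒ p(-2) = (1-p)(-2) ⇒ p = 1/2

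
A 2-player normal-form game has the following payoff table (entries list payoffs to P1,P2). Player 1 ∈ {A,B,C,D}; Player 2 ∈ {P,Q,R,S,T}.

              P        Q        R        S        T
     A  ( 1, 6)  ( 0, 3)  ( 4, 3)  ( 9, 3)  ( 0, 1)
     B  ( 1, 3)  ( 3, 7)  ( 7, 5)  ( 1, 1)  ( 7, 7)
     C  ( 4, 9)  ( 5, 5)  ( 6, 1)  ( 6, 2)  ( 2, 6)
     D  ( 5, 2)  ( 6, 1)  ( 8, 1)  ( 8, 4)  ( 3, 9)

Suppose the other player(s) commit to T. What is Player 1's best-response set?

BR_1 = {B}

u_1(A vs T) = 0
u_1(B vs T) = 7
u_1(C vs T) = 2
u_1(D vs T) = 3
max payoff 7 at {B}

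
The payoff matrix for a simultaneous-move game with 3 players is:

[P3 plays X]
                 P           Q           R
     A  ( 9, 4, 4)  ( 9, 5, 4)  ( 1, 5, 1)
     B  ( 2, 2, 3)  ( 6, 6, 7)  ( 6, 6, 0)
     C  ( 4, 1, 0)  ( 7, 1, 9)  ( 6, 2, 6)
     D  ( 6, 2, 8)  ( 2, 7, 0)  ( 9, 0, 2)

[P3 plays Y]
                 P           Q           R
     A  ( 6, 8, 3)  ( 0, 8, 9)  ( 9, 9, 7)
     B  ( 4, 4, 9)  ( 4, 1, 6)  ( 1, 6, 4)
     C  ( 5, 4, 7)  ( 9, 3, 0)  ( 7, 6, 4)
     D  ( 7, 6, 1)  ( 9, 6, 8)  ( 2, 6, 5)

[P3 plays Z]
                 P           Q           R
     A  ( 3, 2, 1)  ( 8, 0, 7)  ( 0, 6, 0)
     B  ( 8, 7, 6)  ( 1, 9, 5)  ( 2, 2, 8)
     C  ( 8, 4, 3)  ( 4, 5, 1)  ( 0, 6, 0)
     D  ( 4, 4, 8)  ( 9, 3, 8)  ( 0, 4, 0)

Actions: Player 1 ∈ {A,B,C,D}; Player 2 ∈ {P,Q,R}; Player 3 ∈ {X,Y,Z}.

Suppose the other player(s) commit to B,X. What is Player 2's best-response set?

u_2(P vs B,X) = 2
u_2(Q vs B,X) = 6
u_2(R vs B,X) = 6
max payoff 6 at {Q,R}

BR_2 = {Q,R}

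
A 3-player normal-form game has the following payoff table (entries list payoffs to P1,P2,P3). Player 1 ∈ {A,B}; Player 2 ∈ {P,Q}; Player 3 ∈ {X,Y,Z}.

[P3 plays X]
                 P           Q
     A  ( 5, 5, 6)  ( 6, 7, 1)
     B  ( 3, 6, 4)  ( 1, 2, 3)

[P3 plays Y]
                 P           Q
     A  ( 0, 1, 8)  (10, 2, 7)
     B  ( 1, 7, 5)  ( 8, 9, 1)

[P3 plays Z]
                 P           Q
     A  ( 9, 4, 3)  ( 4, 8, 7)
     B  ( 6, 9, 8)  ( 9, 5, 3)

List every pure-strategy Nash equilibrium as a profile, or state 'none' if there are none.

NE set: (A,Q,Y)

(A,P,X): not NE [P2→Q gives 7>5; P3→Y gives 8>6]
(A,P,Y): not NE [P1→B gives 1>0; P2→Q gives 2>1]
(A,P,Z): not NE [P2→Q gives 8>4; P3→Y gives 8>3]
(A,Q,X): not NE [P3→Z gives 7>1]
(A,Q,Y): NE
(A,Q,Z): not NE [P1→B gives 9>4]
(B,P,X): not NE [P1→A gives 5>3; P3→Z gives 8>4]
(B,P,Y): not NE [P2→Q gives 9>7; P3→Z gives 8>5]
(B,P,Z): not NE [P1→A gives 9>6]
(B,Q,X): not NE [P1→A gives 6>1; P2→P gives 6>2]
(B,Q,Y): not NE [P1→A gives 10>8; P3→Z gives 3>1]
(B,Q,Z): not NE [P2→P gives 9>5]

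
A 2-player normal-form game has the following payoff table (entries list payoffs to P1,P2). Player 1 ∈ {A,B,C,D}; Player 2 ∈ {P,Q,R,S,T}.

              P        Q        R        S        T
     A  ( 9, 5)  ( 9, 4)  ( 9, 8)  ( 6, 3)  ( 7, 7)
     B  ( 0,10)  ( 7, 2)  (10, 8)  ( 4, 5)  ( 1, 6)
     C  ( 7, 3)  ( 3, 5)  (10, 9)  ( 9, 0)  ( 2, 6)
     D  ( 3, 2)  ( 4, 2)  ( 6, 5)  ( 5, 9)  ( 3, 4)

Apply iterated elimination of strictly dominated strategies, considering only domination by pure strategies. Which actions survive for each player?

IESDS → P1:{A,B,C} P2:{P,R}

P1 drop D (A beats it: P:9>3 Q:9>4 R:9>6 S:6>5 T:7>3)
P2 drop Q (R beats it: A:8>4 B:8>2 C:9>5)
P2 drop S (P beats it: A:5>3 B:10>5 C:3>0)
P2 drop T (R beats it: A:8>7 B:8>6 C:9>6)
P1→{A,B,C} P2→{P,R}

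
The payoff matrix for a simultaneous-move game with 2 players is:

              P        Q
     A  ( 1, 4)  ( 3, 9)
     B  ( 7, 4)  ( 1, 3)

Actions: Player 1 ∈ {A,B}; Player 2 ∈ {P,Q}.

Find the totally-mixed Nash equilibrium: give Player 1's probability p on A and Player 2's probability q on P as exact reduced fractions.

P1 indiff ⇒ q·1+(1-q)·3 = q·7+(1-q)·1 ⇒ q(-6) = (1-q)(-2) ⇒ q = 1/4
P2 indiff ⇒ p·4+(1-p)·4 = p·9+(1-p)·3 ⇒ p(-5) = (1-p)(-1) ⇒ p = 1/6

P1 mixes 1/6 on A; P2 mixes 1/4 on P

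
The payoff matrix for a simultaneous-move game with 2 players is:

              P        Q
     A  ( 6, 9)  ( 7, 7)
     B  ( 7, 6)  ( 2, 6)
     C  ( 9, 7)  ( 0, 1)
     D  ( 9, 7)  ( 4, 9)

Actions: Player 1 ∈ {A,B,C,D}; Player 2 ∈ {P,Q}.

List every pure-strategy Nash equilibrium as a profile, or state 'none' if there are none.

(A,P): not NE [P1→D gives 9>6]
(A,Q): not NE [P2→P gives 9>7]
(B,P): not NE [P1→D gives 9>7]
(B,Q): not NE [P1→A gives 7>2]
(C,P): NE
(C,Q): not NE [P1→A gives 7>0; P2→P gives 7>1]
(D,P): not NE [P2→Q gives 9>7]
(D,Q): not NE [P1→A gives 7>4]

Nash profiles: (C,P)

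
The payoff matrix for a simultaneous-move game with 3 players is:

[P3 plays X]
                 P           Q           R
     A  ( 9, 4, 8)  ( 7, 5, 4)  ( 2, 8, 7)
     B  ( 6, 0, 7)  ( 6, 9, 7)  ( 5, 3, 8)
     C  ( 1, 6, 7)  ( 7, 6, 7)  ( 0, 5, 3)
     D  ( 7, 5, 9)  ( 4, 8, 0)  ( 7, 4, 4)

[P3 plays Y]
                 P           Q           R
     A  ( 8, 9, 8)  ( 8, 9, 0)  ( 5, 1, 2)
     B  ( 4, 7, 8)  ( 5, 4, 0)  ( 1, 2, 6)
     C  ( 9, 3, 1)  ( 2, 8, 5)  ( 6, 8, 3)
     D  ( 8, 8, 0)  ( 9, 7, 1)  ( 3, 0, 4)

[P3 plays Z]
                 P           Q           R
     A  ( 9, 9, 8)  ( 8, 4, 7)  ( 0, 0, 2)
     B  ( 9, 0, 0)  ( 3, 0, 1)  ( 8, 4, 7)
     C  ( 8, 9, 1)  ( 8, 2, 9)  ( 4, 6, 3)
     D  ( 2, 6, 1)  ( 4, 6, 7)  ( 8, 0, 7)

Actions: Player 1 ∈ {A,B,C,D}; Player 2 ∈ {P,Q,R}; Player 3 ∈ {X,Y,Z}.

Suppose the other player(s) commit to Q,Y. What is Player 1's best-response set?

u_1(A vs Q,Y) = 8
u_1(B vs Q,Y) = 5
u_1(C vs Q,Y) = 2
u_1(D vs Q,Y) = 9
max payoff 9 at {D}

argmax u_1 = {D}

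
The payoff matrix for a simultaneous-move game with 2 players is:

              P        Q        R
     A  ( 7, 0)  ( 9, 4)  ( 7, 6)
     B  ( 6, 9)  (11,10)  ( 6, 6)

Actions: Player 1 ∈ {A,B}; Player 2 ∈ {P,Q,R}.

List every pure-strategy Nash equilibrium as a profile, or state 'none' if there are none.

NE set: (A,R), (B,Q)

(A,P): not NE [P2→R gives 6>0]
(A,Q): not NE [P1→B gives 11>9; P2→R gives 6>4]
(A,R): NE
(B,P): not NE [P1→A gives 7>6; P2→Q gives 10>9]
(B,Q): NE
(B,R): not NE [P1→A gives 7>6; P2→Q gives 10>6]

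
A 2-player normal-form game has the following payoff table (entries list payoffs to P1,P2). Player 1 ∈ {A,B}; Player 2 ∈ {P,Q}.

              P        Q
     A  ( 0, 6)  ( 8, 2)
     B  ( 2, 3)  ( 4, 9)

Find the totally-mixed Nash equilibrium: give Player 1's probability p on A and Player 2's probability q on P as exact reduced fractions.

p=3/5, q=2/3

P1 indiff ⇒ q·0+(1-q)·8 = q·2+(1-q)·4 ⇒ q(-2) = (1-q)(-4) ⇒ q = 2/3
P2 indiff ⇒ p·6+(1-p)·3 = p·2+(1-p)·9 ⇒ p(4) = (1-p)(6) ⇒ p = 3/5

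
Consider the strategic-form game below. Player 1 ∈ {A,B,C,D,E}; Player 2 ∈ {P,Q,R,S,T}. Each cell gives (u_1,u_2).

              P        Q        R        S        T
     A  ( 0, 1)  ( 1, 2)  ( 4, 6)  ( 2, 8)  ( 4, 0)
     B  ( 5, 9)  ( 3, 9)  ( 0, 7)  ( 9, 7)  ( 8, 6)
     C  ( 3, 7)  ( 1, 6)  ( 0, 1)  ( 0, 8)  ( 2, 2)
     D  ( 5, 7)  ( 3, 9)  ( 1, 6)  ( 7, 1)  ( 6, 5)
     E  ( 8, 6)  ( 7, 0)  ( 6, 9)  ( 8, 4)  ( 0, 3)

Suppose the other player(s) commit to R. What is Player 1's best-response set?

u_1(A vs R) = 4
u_1(B vs R) = 0
u_1(C vs R) = 0
u_1(D vs R) = 1
u_1(E vs R) = 6
max payoff 6 at {E}

argmax u_1 = {E}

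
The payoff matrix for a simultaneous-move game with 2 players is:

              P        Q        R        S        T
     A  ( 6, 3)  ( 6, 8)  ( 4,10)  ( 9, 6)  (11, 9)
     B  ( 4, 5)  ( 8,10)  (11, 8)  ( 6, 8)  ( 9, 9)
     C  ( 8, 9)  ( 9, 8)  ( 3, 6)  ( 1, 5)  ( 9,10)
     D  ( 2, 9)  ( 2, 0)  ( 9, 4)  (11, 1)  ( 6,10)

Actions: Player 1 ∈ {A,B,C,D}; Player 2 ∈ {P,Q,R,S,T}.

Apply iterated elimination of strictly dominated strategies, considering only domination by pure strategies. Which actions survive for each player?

P2 drop P (T beats it: A:9>3 B:9>5 C:10>9 D:10>9)
P2 drop S (T beats it: A:9>6 B:9>8 C:10>5 D:10>1)
P1 drop D (B beats it: Q:8>2 R:11>9 T:9>6)
P1→{A,B,C} P2→{Q,R,T}

IESDS → P1:{A,B,C} P2:{Q,R,T}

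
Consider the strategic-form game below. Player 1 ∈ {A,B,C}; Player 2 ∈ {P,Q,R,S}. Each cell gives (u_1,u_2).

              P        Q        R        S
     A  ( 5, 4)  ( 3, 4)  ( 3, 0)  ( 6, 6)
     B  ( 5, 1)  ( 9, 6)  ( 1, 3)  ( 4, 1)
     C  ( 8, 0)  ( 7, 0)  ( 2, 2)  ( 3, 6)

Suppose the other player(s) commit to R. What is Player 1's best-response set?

u_1(A vs R) = 3
u_1(B vs R) = 1
u_1(C vs R) = 2
max payoff 3 at {A}

BR_1 = {A}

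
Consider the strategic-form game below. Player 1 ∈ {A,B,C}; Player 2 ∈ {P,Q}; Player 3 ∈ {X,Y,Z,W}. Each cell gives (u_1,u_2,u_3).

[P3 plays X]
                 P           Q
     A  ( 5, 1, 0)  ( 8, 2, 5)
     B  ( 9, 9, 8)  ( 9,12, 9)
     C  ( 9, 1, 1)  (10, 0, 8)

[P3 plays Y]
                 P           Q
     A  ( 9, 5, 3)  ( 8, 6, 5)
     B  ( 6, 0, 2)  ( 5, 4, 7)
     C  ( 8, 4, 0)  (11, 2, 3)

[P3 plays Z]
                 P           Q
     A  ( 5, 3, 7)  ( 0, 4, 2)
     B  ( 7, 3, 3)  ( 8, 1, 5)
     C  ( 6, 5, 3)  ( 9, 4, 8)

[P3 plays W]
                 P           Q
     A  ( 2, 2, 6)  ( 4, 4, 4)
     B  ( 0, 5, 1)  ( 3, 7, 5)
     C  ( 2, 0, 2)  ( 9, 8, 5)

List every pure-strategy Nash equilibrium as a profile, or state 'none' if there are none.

(A,P,X): not NE [P1→C gives 9>5; P2→Q gives 2>1; P3→Z gives 7>0]
(A,P,Y): not NE [P2→Q gives 6>5; P3→Z gives 7>3]
(A,P,Z): not NE [P1→B gives 7>5; P2→Q gives 4>3]
(A,P,W): not NE [P2→Q gives 4>2; P3→Z gives 7>6]
(A,Q,X): not NE [P1→C gives 10>8]
(A,Q,Y): not NE [P1→C gives 11>8]
(A,Q,Z): not NE [P1→C gives 9>0; P3→Y gives 5>2]
(A,Q,W): not NE [P1→C gives 9>4; P3→Y gives 5>4]
(B,P,X): not NE [P2→Q gives 12>9]
(B,P,Y): not NE [P1→A gives 9>6; P2→Q gives 4>0; P3→X gives 8>2]
(B,P,Z): not NE [P3→X gives 8>3]
(B,P,W): not NE [P1→C gives 2>0; P2→Q gives 7>5; P3→X gives 8>1]
(B,Q,X): not NE [P1→C gives 10>9]
(B,Q,Y): not NE [P1→C gives 11>5; P3→X gives 9>7]
(B,Q,Z): not NE [P1→C gives 9>8; P2→P gives 3>1; P3→X gives 9>5]
(B,Q,W): not NE [P1→C gives 9>3; P3→X gives 9>5]
(C,P,X): not NE [P3→Z gives 3>1]
(C,P,Y): not NE [P1→A gives 9>8; P3→Z gives 3>0]
(C,P,Z): not NE [P1→B gives 7>6]
(C,P,W): not NE [P2→Q gives 8>0; P3→Z gives 3>2]
(C,Q,X): not NE [P2→P gives 1>0]
(C,Q,Y): not NE [P2→P gives 4>2; P3→Z gives 8>3]
(C,Q,Z): not NE [P2→P gives 5>4]
(C,Q,W): not NE [P3→Z gives 8>5]

Equilibria: none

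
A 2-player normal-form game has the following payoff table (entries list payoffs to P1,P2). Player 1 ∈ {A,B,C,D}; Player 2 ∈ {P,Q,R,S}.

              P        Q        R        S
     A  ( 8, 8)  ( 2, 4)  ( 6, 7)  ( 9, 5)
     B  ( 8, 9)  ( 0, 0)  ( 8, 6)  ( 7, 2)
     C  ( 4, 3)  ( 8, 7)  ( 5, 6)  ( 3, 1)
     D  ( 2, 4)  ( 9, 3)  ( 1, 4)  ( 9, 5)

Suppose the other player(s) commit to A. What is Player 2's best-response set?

u_2(P vs A) = 8
u_2(Q vs A) = 4
u_2(R vs A) = 7
u_2(S vs A) = 5
max payoff 8 at {P}

argmax u_2 = {P}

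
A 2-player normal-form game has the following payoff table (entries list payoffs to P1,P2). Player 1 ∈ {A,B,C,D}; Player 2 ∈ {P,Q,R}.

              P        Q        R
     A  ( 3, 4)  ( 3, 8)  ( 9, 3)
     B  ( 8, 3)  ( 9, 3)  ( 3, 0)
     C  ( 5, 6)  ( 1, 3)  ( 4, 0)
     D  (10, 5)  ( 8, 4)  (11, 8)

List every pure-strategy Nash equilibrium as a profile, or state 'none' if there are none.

(A,P): not NE [P1→D gives 10>3; P2→Q gives 8>4]
(A,Q): not NE [P1→B gives 9>3]
(A,R): not NE [P1→D gives 11>9; P2→Q gives 8>3]
(B,P): not NE [P1→D gives 10>8]
(B,Q): NE
(B,R): not NE [P1→D gives 11>3; P2→Q gives 3>0]
(C,P): not NE [P1→D gives 10>5]
(C,Q): not NE [P1→B gives 9>1; P2→P gives 6>3]
(C,R): not NE [P1→D gives 11>4; P2→P gives 6>0]
(D,P): not NE [P2→R gives 8>5]
(D,Q): not NE [P1→B gives 9>8; P2→R gives 8>4]
(D,R): NE

PSNE = {(B,Q), (D,R)}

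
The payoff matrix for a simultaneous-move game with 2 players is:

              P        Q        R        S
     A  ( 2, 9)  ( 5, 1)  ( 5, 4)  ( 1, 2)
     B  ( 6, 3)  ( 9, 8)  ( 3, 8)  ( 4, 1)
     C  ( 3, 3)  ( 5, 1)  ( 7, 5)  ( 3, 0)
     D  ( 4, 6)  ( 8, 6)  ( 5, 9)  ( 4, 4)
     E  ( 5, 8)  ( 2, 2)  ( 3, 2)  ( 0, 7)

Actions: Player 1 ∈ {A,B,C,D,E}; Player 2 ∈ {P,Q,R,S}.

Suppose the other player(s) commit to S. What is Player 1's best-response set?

BR_1 = {B,D}

u_1(A vs S) = 1
u_1(B vs S) = 4
u_1(C vs S) = 3
u_1(D vs S) = 4
u_1(E vs S) = 0
max payoff 4 at {B,D}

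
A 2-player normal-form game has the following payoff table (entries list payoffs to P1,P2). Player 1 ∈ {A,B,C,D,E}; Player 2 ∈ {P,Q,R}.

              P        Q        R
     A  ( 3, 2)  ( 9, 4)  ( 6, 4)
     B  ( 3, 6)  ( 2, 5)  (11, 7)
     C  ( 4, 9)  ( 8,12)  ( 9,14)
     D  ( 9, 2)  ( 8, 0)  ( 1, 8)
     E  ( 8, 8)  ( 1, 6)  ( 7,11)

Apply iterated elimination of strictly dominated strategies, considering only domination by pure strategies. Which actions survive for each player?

P2 drop P (R beats it: A:4>2 B:7>6 C:14>9 D:8>2 E:11>8)
P1 drop D (A beats it: Q:9>8 R:6>1)
P1 drop E (B beats it: Q:2>1 R:11>7)
P1→{A,B,C} P2→{Q,R}

IESDS → P1:{A,B,C} P2:{Q,R}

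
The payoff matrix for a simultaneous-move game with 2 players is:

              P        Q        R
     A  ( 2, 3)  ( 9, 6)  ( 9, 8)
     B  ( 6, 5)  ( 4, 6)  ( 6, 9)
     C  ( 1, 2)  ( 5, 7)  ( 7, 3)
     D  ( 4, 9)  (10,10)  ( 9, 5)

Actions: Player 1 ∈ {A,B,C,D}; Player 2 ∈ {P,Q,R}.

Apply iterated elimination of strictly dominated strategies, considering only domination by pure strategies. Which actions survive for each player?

Survivors P1:{A,D} P2:{Q,R}

P1 drop C (A beats it: P:2>1 Q:9>5 R:9>7)
P2 drop P (Q beats it: A:6>3 B:6>5 D:10>9)
P1 drop B (A beats it: Q:9>4 R:9>6)
P1→{A,D} P2→{Q,R}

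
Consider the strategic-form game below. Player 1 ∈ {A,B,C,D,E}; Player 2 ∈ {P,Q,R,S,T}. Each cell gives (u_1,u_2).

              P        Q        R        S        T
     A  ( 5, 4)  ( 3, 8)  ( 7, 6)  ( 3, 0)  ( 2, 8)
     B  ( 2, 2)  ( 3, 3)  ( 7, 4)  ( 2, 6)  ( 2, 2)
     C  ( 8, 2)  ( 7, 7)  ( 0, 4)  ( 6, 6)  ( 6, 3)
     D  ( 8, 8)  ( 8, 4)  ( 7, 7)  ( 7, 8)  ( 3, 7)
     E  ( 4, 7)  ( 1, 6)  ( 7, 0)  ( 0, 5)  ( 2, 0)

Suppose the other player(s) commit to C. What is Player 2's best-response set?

argmax u_2 = {Q}

u_2(P vs C) = 2
u_2(Q vs C) = 7
u_2(R vs C) = 4
u_2(S vs C) = 6
u_2(T vs C) = 3
max payoff 7 at {Q}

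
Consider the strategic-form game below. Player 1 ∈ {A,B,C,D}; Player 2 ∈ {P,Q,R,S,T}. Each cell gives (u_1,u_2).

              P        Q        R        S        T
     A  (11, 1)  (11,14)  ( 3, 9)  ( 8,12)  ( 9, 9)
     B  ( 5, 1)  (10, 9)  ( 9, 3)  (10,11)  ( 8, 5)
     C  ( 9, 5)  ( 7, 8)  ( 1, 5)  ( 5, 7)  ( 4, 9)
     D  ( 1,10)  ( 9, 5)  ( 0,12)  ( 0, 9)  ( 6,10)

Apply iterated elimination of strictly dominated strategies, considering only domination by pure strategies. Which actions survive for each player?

Survivors P1:{A,B} P2:{Q,S}

P1 drop C (A beats it: P:11>9 Q:11>7 R:3>1 S:8>5 T:9>4)
P1 drop D (A beats it: P:11>1 Q:11>9 R:3>0 S:8>0 T:9>6)
P2 drop P (Q beats it: A:14>1 B:9>1)
P2 drop R (Q beats it: A:14>9 B:9>3)
P2 drop T (Q beats it: A:14>9 B:9>5)
P1→{A,B} P2→{Q,S}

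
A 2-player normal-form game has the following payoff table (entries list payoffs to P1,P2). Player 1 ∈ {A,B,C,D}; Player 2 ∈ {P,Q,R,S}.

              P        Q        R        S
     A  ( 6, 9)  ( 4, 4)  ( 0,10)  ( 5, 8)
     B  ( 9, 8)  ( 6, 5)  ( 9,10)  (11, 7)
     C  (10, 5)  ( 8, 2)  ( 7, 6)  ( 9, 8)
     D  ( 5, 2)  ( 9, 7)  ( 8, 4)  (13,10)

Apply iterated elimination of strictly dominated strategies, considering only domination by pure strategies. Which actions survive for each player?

P1 drop A (B beats it: P:9>6 Q:6>4 R:9>0 S:11>5)
P2 drop P (R beats it: B:10>8 C:6>5 D:4>2)
P1 drop C (D beats it: Q:9>8 R:8>7 S:13>9)
P2 drop Q (S beats it: B:7>5 D:10>7)
P1→{B,D} P2→{R,S}

Remaining: P1:{B,D} P2:{R,S}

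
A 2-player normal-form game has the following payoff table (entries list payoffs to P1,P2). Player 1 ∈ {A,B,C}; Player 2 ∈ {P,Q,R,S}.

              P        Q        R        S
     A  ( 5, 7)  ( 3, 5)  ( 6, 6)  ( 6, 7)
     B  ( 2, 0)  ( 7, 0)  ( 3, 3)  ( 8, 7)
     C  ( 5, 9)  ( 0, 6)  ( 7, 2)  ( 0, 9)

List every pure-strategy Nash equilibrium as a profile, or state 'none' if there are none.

Nash profiles: (A,P), (B,S), (C,P)

(A,P): NE
(A,Q): not NE [P1→B gives 7>3; P2→S gives 7>5]
(A,R): not NE [P1→C gives 7>6; P2→S gives 7>6]
(A,S): not NE [P1→B gives 8>6]
(B,P): not NE [P1→C gives 5>2; P2→S gives 7>0]
(B,Q): not NE [P2→S gives 7>0]
(B,R): not NE [P1→C gives 7>3; P2→S gives 7>3]
(B,S): NE
(C,P): NE
(C,Q): not NE [P1→B gives 7>0; P2→S gives 9>6]
(C,R): not NE [P2→S gives 9>2]
(C,S): not NE [P1→B gives 8>0]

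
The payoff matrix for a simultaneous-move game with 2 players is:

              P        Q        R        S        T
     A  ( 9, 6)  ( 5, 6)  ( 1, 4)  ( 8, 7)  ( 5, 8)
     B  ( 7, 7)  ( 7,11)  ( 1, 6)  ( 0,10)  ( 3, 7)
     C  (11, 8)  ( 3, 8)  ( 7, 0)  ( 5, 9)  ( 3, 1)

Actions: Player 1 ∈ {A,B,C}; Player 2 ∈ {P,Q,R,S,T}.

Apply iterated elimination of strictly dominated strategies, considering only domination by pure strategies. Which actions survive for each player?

Remaining: P1:{A,B} P2:{Q,S,T}

P2 drop P (S beats it: A:7>6 B:10>7 C:9>8)
P2 drop R (Q beats it: A:6>4 B:11>6 C:8>0)
P1 drop C (A beats it: Q:5>3 S:8>5 T:5>3)
P1→{A,B} P2→{Q,S,T}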